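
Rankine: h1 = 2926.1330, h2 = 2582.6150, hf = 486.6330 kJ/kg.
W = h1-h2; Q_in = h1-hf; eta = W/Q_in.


W = 343.5180 kJ/kg
Q_in = 2439.5000 kJ/kg
eta = 0.1408 = 14.0815%

eta = 14.0815%


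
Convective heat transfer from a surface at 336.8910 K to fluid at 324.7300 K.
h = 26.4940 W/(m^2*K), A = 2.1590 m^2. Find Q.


dT = 12.1610 K
Q = 26.4940 * 2.1590 * 12.1610 = 695.6158 W

695.6158 W


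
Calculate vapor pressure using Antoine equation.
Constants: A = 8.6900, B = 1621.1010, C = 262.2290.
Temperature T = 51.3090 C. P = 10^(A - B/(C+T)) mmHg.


C+T = 313.5380
B/(C+T) = 5.1703
log10(P) = 8.6900 - 5.1703 = 3.5197
P = 10^3.5197 = 3308.6485 mmHg

3308.6485 mmHg


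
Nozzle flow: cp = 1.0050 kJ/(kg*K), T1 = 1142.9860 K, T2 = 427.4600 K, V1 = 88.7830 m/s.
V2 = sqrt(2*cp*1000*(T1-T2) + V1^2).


dT = 715.5260 K
2*cp*1000*dT = 1438207.2600
V1^2 = 7882.4211
V2 = sqrt(1446089.6811) = 1202.5347 m/s

1202.5347 m/s


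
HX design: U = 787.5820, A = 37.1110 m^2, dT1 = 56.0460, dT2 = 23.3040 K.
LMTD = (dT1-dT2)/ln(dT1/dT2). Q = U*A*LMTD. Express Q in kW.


LMTD = 37.3108 K
Q = 787.5820 * 37.1110 * 37.3108 = 1090518.1043 W = 1090.5181 kW

1090.5181 kW


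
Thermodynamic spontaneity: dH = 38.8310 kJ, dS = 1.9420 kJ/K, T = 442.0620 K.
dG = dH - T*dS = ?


T*dS = 442.0620 * 1.9420 = 858.4844 kJ
dG = 38.8310 - 858.4844 = -819.6534 kJ (spontaneous)

dG = -819.6534 kJ, spontaneous


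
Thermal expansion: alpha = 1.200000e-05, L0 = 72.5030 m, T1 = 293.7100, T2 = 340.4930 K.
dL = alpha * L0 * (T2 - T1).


dT = 46.7830 K
dL = 1.200000e-05 * 72.5030 * 46.7830 = 0.040703 m
L_final = 72.543703 m

dL = 0.040703 m


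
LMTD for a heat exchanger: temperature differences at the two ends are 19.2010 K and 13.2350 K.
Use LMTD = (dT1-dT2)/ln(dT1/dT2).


dT1/dT2 = 1.4508
ln(dT1/dT2) = 0.3721
LMTD = 5.9660 / 0.3721 = 16.0334 K

16.0334 K


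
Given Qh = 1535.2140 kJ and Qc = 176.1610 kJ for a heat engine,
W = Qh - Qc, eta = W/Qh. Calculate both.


W = 1535.2140 - 176.1610 = 1359.0530 kJ
eta = 1359.0530 / 1535.2140 = 0.8853 = 88.5253%

W = 1359.0530 kJ, eta = 88.5253%


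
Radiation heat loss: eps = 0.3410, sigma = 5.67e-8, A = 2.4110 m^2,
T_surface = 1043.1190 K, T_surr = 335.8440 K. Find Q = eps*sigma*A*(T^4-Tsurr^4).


T^4 = 1.1840e+12
Tsurr^4 = 1.2722e+10
Q = 0.3410 * 5.67e-8 * 2.4110 * 1.1712e+12 = 54598.1885 W

54598.1885 W


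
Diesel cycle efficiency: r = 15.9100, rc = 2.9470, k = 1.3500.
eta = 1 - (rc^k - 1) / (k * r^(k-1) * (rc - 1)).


r^(k-1) = 2.6338
rc^k = 4.3019
eta = 0.5230 = 52.3038%

52.3038%


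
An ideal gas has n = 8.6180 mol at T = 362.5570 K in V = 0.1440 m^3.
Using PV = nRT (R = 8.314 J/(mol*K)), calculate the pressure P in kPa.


P = nRT/V = 8.6180 * 8.314 * 362.5570 / 0.1440
= 25977.2279 / 0.1440 = 180397.4160 Pa = 180.3974 kPa

180.3974 kPa


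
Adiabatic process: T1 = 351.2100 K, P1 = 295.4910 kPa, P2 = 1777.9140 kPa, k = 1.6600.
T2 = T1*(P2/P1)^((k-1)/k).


(k-1)/k = 0.3976
(P2/P1)^exp = 2.0411
T2 = 351.2100 * 2.0411 = 716.8619 K

716.8619 K


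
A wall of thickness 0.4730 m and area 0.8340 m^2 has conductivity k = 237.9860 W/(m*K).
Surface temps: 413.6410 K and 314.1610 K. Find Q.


dT = 99.4800 K
Q = 237.9860 * 0.8340 * 99.4800 / 0.4730 = 41743.8111 W

41743.8111 W


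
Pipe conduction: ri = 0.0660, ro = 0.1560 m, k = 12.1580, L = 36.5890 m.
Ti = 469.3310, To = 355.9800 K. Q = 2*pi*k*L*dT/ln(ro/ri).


dT = 113.3510 K
ln(ro/ri) = 0.8602
Q = 2*pi*12.1580*36.5890*113.3510 / 0.8602 = 368313.6601 W

368313.6601 W


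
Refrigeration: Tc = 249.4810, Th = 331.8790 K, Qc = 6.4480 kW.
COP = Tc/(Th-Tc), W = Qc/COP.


COP = 249.4810 / 82.3980 = 3.0278
W = 6.4480 / 3.0278 = 2.1296 kW

COP = 3.0278, W = 2.1296 kW


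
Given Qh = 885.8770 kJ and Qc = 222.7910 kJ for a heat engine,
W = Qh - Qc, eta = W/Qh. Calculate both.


W = 885.8770 - 222.7910 = 663.0860 kJ
eta = 663.0860 / 885.8770 = 0.7485 = 74.8508%

W = 663.0860 kJ, eta = 74.8508%


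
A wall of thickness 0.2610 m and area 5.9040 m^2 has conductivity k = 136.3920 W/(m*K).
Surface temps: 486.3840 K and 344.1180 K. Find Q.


dT = 142.2660 K
Q = 136.3920 * 5.9040 * 142.2660 / 0.2610 = 438930.6015 W

438930.6015 W


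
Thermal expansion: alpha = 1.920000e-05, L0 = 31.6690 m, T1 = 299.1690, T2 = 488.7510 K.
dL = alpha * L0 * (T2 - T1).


dT = 189.5820 K
dL = 1.920000e-05 * 31.6690 * 189.5820 = 0.115274 m
L_final = 31.784274 m

dL = 0.115274 m


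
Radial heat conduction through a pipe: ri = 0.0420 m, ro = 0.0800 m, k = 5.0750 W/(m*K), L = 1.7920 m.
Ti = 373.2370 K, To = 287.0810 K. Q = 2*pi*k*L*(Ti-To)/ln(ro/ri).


dT = 86.1560 K
ln(ro/ri) = 0.6444
Q = 2*pi*5.0750*1.7920*86.1560 / 0.6444 = 7640.3435 W

7640.3435 W


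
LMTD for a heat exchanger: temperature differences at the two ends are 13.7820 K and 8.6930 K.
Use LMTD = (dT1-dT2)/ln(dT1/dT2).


dT1/dT2 = 1.5854
ln(dT1/dT2) = 0.4608
LMTD = 5.0890 / 0.4608 = 11.0428 K

11.0428 K


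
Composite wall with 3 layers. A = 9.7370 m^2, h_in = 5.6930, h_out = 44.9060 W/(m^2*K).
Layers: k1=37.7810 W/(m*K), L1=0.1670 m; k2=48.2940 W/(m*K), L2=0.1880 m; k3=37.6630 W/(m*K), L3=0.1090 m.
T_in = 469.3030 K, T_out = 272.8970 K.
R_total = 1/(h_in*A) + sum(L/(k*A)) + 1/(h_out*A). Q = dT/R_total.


R_conv_in = 1/(5.6930*9.7370) = 0.0180
R_1 = 0.1670/(37.7810*9.7370) = 0.0005
R_2 = 0.1880/(48.2940*9.7370) = 0.0004
R_3 = 0.1090/(37.6630*9.7370) = 0.0003
R_conv_out = 1/(44.9060*9.7370) = 0.0023
R_total = 0.0215 K/W
Q = 196.4060 / 0.0215 = 9144.5686 W

R_total = 0.0215 K/W, Q = 9144.5686 W


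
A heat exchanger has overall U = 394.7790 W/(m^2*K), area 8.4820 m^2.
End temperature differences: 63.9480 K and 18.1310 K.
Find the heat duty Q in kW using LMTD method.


LMTD = 36.3498 K
Q = 394.7790 * 8.4820 * 36.3498 = 121717.8706 W = 121.7179 kW

121.7179 kW


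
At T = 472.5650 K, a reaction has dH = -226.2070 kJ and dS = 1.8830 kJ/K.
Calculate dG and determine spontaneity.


T*dS = 472.5650 * 1.8830 = 889.8399 kJ
dG = -226.2070 - 889.8399 = -1116.0469 kJ (spontaneous)

dG = -1116.0469 kJ, spontaneous


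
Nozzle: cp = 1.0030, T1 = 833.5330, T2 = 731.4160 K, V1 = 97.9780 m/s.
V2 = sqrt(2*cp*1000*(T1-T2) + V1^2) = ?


dT = 102.1170 K
2*cp*1000*dT = 204846.7020
V1^2 = 9599.6885
V2 = sqrt(214446.3905) = 463.0836 m/s

463.0836 m/s


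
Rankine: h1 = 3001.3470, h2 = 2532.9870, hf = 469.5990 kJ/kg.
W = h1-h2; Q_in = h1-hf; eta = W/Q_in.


W = 468.3600 kJ/kg
Q_in = 2531.7480 kJ/kg
eta = 0.1850 = 18.4995%

eta = 18.4995%


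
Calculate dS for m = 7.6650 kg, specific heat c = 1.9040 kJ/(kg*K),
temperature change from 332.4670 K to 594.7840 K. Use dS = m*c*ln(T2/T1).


T2/T1 = 1.7890
ln(T2/T1) = 0.5817
dS = 7.6650 * 1.9040 * 0.5817 = 8.4888 kJ/K

8.4888 kJ/K


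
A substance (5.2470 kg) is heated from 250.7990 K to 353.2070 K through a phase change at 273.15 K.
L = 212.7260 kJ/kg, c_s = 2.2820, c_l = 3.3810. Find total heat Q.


Q1 (sensible, solid) = 5.2470 * 2.2820 * 22.3510 = 267.6231 kJ
Q2 (latent) = 5.2470 * 212.7260 = 1116.1733 kJ
Q3 (sensible, liquid) = 5.2470 * 3.3810 * 80.0570 = 1420.2197 kJ
Q_total = 2804.0162 kJ

2804.0162 kJ


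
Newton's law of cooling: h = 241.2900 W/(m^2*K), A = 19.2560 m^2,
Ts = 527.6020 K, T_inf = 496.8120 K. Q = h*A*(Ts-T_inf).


dT = 30.7900 K
Q = 241.2900 * 19.2560 * 30.7900 = 143058.9686 W

143058.9686 W


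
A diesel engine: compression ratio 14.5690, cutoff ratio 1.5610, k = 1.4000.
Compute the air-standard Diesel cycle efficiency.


r^(k-1) = 2.9199
rc^k = 1.8654
eta = 0.6227 = 62.2656%

62.2656%


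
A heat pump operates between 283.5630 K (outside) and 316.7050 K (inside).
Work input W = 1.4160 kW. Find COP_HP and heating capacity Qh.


COP = 316.7050 / 33.1420 = 9.5560
Qh = 9.5560 * 1.4160 = 13.5313 kW

COP = 9.5560, Qh = 13.5313 kW


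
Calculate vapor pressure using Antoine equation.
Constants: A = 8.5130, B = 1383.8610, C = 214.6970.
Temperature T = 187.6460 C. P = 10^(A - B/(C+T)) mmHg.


C+T = 402.3430
B/(C+T) = 3.4395
log10(P) = 8.5130 - 3.4395 = 5.0735
P = 10^5.0735 = 118438.9106 mmHg

118438.9106 mmHg


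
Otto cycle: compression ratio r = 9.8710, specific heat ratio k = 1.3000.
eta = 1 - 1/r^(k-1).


r^(k-1) = 1.9875
eta = 1 - 1/1.9875 = 0.4969 = 49.6857%

49.6857%


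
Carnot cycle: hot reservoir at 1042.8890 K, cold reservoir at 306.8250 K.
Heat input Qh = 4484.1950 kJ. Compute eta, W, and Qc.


eta = 1 - 306.8250/1042.8890 = 0.7058
W = 0.7058 * 4484.1950 = 3164.9145 kJ
Qc = 4484.1950 - 3164.9145 = 1319.2805 kJ

eta = 70.5793%, W = 3164.9145 kJ, Qc = 1319.2805 kJ


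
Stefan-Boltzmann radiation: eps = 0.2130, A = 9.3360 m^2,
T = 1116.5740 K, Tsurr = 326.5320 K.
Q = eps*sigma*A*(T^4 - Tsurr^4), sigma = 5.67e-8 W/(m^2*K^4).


T^4 = 1.5544e+12
Tsurr^4 = 1.1368e+10
Q = 0.2130 * 5.67e-8 * 9.3360 * 1.5430e+12 = 173974.4454 W

173974.4454 W


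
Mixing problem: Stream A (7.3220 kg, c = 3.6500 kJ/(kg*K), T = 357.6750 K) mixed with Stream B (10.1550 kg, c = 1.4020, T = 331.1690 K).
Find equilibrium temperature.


num = 14273.9274
den = 40.9626
Tf = 348.4624 K

348.4624 K


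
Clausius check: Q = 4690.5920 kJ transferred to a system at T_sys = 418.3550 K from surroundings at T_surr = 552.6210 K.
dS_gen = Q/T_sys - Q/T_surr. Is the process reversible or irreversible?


dS_sys = 4690.5920/418.3550 = 11.2120 kJ/K
dS_surr = -4690.5920/552.6210 = -8.4879 kJ/K
dS_gen = 11.2120 - 8.4879 = 2.7241 kJ/K (irreversible)

dS_gen = 2.7241 kJ/K, irreversible


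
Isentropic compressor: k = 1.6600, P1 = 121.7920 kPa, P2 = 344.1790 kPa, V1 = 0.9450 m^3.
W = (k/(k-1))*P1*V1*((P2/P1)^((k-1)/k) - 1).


(k-1)/k = 0.3976
(P2/P1)^exp = 1.5114
W = 2.5152 * 121.7920 * 0.9450 * (1.5114 - 1) = 148.0384 kJ

148.0384 kJ


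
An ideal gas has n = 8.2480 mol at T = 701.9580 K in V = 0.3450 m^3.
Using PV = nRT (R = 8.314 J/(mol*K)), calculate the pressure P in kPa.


P = nRT/V = 8.2480 * 8.314 * 701.9580 / 0.3450
= 48135.9780 / 0.3450 = 139524.5740 Pa = 139.5246 kPa

139.5246 kPa


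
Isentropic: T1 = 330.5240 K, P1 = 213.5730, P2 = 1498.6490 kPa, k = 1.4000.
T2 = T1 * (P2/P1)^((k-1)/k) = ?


(k-1)/k = 0.2857
(P2/P1)^exp = 1.7449
T2 = 330.5240 * 1.7449 = 576.7149 K

576.7149 K


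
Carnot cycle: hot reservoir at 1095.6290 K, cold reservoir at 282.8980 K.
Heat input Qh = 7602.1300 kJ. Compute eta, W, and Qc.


eta = 1 - 282.8980/1095.6290 = 0.7418
W = 0.7418 * 7602.1300 = 5639.2143 kJ
Qc = 7602.1300 - 5639.2143 = 1962.9157 kJ

eta = 74.1794%, W = 5639.2143 kJ, Qc = 1962.9157 kJ


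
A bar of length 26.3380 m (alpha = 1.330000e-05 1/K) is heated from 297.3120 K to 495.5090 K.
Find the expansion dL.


dT = 198.1970 K
dL = 1.330000e-05 * 26.3380 * 198.1970 = 0.069427 m
L_final = 26.407427 m

dL = 0.069427 m


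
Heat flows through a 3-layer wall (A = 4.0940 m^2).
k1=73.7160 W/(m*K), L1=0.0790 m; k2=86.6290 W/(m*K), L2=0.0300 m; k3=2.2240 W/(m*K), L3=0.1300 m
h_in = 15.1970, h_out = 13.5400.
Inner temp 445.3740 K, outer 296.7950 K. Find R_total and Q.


R_conv_in = 1/(15.1970*4.0940) = 0.0161
R_1 = 0.0790/(73.7160*4.0940) = 0.0003
R_2 = 0.0300/(86.6290*4.0940) = 8.4588e-05
R_3 = 0.1300/(2.2240*4.0940) = 0.0143
R_conv_out = 1/(13.5400*4.0940) = 0.0180
R_total = 0.0487 K/W
Q = 148.5790 / 0.0487 = 3048.5927 W

R_total = 0.0487 K/W, Q = 3048.5927 W


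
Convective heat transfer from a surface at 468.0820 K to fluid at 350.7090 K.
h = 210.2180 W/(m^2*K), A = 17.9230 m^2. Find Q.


dT = 117.3730 K
Q = 210.2180 * 17.9230 * 117.3730 = 442230.6200 W

442230.6200 W


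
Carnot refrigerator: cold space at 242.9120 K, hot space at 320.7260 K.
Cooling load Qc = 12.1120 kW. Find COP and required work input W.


COP = 242.9120 / 77.8140 = 3.1217
W = 12.1120 / 3.1217 = 3.8799 kW

COP = 3.1217, W = 3.8799 kW


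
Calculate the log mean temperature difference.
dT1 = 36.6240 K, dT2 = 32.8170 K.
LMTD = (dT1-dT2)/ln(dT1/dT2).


dT1/dT2 = 1.1160
ln(dT1/dT2) = 0.1098
LMTD = 3.8070 / 0.1098 = 34.6857 K

34.6857 K


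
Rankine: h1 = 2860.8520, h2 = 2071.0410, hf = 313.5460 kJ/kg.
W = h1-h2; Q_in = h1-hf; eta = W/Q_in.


W = 789.8110 kJ/kg
Q_in = 2547.3060 kJ/kg
eta = 0.3101 = 31.0057%

eta = 31.0057%


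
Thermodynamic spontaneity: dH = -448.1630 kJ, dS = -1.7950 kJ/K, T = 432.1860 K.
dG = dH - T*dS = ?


T*dS = 432.1860 * -1.7950 = -775.7739 kJ
dG = -448.1630 + 775.7739 = 327.6109 kJ (non-spontaneous)

dG = 327.6109 kJ, non-spontaneous


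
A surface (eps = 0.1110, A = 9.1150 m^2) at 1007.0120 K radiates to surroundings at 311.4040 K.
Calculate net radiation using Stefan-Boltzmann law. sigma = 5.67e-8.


T^4 = 1.0283e+12
Tsurr^4 = 9.4037e+09
Q = 0.1110 * 5.67e-8 * 9.1150 * 1.0189e+12 = 58453.6500 W

58453.6500 W


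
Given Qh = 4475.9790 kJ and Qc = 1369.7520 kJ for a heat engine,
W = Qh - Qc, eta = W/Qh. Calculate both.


W = 4475.9790 - 1369.7520 = 3106.2270 kJ
eta = 3106.2270 / 4475.9790 = 0.6940 = 69.3977%

W = 3106.2270 kJ, eta = 69.3977%


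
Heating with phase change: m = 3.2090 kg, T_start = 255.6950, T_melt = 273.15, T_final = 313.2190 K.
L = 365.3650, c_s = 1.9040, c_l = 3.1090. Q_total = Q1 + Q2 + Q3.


Q1 (sensible, solid) = 3.2090 * 1.9040 * 17.4550 = 106.6489 kJ
Q2 (latent) = 3.2090 * 365.3650 = 1172.4563 kJ
Q3 (sensible, liquid) = 3.2090 * 3.1090 * 40.0690 = 399.7596 kJ
Q_total = 1678.8649 kJ

1678.8649 kJ


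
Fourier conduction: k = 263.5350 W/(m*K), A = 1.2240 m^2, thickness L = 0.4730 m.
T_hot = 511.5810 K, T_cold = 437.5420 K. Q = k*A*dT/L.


dT = 74.0390 K
Q = 263.5350 * 1.2240 * 74.0390 / 0.4730 = 50491.5989 W

50491.5989 W


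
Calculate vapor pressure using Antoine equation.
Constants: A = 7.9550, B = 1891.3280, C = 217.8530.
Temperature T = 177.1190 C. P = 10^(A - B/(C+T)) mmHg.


C+T = 394.9720
B/(C+T) = 4.7885
log10(P) = 7.9550 - 4.7885 = 3.1665
P = 10^3.1665 = 1467.1969 mmHg

1467.1969 mmHg


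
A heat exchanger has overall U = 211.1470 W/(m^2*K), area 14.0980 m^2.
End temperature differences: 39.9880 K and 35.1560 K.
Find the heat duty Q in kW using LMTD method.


LMTD = 37.5202 K
Q = 211.1470 * 14.0980 * 37.5202 = 111688.1434 W = 111.6881 kW

111.6881 kW


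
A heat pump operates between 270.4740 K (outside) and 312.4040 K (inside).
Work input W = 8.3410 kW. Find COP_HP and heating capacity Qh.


COP = 312.4040 / 41.9300 = 7.4506
Qh = 7.4506 * 8.3410 = 62.1455 kW

COP = 7.4506, Qh = 62.1455 kW


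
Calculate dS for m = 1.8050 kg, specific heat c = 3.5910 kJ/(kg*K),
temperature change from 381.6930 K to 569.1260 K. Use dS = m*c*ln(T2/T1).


T2/T1 = 1.4911
ln(T2/T1) = 0.3995
dS = 1.8050 * 3.5910 * 0.3995 = 2.5894 kJ/K

2.5894 kJ/K


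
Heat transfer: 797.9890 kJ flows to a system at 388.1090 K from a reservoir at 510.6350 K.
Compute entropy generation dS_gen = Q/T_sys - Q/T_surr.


dS_sys = 797.9890/388.1090 = 2.0561 kJ/K
dS_surr = -797.9890/510.6350 = -1.5627 kJ/K
dS_gen = 2.0561 - 1.5627 = 0.4934 kJ/K (irreversible)

dS_gen = 0.4934 kJ/K, irreversible


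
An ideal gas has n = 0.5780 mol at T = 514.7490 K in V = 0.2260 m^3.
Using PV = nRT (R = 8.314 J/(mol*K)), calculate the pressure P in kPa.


P = nRT/V = 0.5780 * 8.314 * 514.7490 / 0.2260
= 2473.6222 / 0.2260 = 10945.2310 Pa = 10.9452 kPa

10.9452 kPa


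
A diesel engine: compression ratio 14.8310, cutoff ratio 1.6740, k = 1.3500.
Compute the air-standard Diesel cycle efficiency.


r^(k-1) = 2.5699
rc^k = 2.0048
eta = 0.5703 = 57.0292%

57.0292%


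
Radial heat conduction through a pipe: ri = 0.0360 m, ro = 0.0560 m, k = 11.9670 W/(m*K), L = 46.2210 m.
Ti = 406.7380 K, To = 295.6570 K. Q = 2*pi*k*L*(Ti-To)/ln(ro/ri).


dT = 111.0810 K
ln(ro/ri) = 0.4418
Q = 2*pi*11.9670*46.2210*111.0810 / 0.4418 = 873748.3553 W

873748.3553 W


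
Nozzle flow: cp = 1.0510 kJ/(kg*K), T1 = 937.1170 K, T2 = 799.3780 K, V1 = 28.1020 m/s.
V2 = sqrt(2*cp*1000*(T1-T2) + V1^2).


dT = 137.7390 K
2*cp*1000*dT = 289527.3780
V1^2 = 789.7224
V2 = sqrt(290317.1004) = 538.8108 m/s

538.8108 m/s


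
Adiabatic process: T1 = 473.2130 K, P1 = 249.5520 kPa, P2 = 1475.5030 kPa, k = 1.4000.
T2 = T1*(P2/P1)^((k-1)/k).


(k-1)/k = 0.2857
(P2/P1)^exp = 1.6615
T2 = 473.2130 * 1.6615 = 786.2578 K

786.2578 K


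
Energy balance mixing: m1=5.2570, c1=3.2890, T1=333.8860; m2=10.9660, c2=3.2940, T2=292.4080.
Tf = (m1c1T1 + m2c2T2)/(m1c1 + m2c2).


num = 16335.3430
den = 53.4123
Tf = 305.8350 K

305.8350 K


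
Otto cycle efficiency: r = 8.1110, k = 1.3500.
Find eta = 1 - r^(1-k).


r^(k-1) = 2.0805
eta = 1 - 1/2.0805 = 0.5194 = 51.9356%

51.9356%


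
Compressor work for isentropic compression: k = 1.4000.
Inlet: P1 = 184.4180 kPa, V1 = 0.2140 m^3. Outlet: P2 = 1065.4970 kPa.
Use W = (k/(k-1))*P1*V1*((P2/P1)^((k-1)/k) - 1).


(k-1)/k = 0.2857
(P2/P1)^exp = 1.6506
W = 3.5000 * 184.4180 * 0.2140 * (1.6506 - 1) = 89.8672 kJ

89.8672 kJ


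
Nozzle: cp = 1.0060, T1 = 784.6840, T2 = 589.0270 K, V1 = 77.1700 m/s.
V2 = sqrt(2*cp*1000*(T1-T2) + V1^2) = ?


dT = 195.6570 K
2*cp*1000*dT = 393661.8840
V1^2 = 5955.2089
V2 = sqrt(399617.0929) = 632.1527 m/s

632.1527 m/s


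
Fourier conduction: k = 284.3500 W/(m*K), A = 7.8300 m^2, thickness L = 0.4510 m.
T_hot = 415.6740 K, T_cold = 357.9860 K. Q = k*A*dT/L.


dT = 57.6880 K
Q = 284.3500 * 7.8300 * 57.6880 / 0.4510 = 284789.4752 W

284789.4752 W


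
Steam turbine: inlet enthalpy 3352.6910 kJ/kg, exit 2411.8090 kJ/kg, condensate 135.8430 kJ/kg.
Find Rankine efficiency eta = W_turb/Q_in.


W = 940.8820 kJ/kg
Q_in = 3216.8480 kJ/kg
eta = 0.2925 = 29.2486%

eta = 29.2486%


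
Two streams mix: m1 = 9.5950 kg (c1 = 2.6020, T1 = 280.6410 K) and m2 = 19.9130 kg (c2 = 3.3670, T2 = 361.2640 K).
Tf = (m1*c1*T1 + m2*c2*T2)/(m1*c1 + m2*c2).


num = 31228.2296
den = 92.0133
Tf = 339.3884 K

339.3884 K


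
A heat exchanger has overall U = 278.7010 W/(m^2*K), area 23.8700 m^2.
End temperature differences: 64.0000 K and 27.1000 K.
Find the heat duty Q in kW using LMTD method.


LMTD = 42.9395 K
Q = 278.7010 * 23.8700 * 42.9395 = 285658.7665 W = 285.6588 kW

285.6588 kW


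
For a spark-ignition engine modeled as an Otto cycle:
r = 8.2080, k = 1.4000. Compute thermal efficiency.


r^(k-1) = 2.3211
eta = 1 - 1/2.3211 = 0.5692 = 56.9171%

56.9171%


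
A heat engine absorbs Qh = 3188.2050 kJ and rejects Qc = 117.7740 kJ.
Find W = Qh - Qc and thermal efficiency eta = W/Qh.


W = 3188.2050 - 117.7740 = 3070.4310 kJ
eta = 3070.4310 / 3188.2050 = 0.9631 = 96.3059%

W = 3070.4310 kJ, eta = 96.3059%


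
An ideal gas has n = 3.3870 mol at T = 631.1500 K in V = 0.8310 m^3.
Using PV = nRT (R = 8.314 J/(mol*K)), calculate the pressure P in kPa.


P = nRT/V = 3.3870 * 8.314 * 631.1500 / 0.8310
= 17772.8798 / 0.8310 = 21387.3403 Pa = 21.3873 kPa

21.3873 kPa


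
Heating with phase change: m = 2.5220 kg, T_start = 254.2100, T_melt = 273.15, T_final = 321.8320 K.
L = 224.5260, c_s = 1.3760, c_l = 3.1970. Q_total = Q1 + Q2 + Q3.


Q1 (sensible, solid) = 2.5220 * 1.3760 * 18.9400 = 65.7270 kJ
Q2 (latent) = 2.5220 * 224.5260 = 566.2546 kJ
Q3 (sensible, liquid) = 2.5220 * 3.1970 * 48.6820 = 392.5149 kJ
Q_total = 1024.4964 kJ

1024.4964 kJ


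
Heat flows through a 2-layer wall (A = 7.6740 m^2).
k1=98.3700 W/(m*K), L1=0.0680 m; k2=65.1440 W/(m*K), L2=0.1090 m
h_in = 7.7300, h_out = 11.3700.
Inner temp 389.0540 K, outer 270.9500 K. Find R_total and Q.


R_conv_in = 1/(7.7300*7.6740) = 0.0169
R_1 = 0.0680/(98.3700*7.6740) = 9.0079e-05
R_2 = 0.1090/(65.1440*7.6740) = 0.0002
R_conv_out = 1/(11.3700*7.6740) = 0.0115
R_total = 0.0286 K/W
Q = 118.1040 / 0.0286 = 4125.6581 W

R_total = 0.0286 K/W, Q = 4125.6581 W


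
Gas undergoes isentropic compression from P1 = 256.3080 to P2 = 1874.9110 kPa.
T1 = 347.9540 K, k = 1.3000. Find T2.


(k-1)/k = 0.2308
(P2/P1)^exp = 1.5828
T2 = 347.9540 * 1.5828 = 550.7530 K

550.7530 K


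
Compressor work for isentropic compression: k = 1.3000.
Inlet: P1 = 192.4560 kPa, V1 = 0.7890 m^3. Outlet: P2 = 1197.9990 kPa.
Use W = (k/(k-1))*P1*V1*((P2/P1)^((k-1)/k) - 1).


(k-1)/k = 0.2308
(P2/P1)^exp = 1.5250
W = 4.3333 * 192.4560 * 0.7890 * (1.5250 - 1) = 345.4301 kJ

345.4301 kJ


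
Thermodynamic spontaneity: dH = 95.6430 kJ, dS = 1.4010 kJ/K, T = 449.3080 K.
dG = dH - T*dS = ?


T*dS = 449.3080 * 1.4010 = 629.4805 kJ
dG = 95.6430 - 629.4805 = -533.8375 kJ (spontaneous)

dG = -533.8375 kJ, spontaneous


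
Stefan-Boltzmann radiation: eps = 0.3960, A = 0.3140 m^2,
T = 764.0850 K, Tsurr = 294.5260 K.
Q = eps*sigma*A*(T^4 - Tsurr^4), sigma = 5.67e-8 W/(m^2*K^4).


T^4 = 3.4085e+11
Tsurr^4 = 7.5248e+09
Q = 0.3960 * 5.67e-8 * 0.3140 * 3.3333e+11 = 2350.0631 W

2350.0631 W


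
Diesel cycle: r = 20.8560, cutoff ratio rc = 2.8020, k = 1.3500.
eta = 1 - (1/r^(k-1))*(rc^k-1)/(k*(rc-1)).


r^(k-1) = 2.8955
rc^k = 4.0187
eta = 0.5715 = 57.1456%

57.1456%


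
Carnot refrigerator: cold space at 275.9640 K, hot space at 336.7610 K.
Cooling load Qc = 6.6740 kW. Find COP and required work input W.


COP = 275.9640 / 60.7970 = 4.5391
W = 6.6740 / 4.5391 = 1.4703 kW

COP = 4.5391, W = 1.4703 kW


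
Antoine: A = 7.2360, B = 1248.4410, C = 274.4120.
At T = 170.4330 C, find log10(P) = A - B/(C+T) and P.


C+T = 444.8450
B/(C+T) = 2.8065
log10(P) = 7.2360 - 2.8065 = 4.4295
P = 10^4.4295 = 26886.6736 mmHg

26886.6736 mmHg


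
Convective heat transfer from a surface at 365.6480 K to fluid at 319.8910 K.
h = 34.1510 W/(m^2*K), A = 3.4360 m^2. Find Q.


dT = 45.7570 K
Q = 34.1510 * 3.4360 * 45.7570 = 5369.2561 W

5369.2561 W


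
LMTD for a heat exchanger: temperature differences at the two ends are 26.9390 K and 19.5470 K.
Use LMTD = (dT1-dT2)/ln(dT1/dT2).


dT1/dT2 = 1.3782
ln(dT1/dT2) = 0.3208
LMTD = 7.3920 / 0.3208 = 23.0458 K

23.0458 K


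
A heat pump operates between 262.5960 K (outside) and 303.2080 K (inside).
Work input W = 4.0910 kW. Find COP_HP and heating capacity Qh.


COP = 303.2080 / 40.6120 = 7.4660
Qh = 7.4660 * 4.0910 = 30.5433 kW

COP = 7.4660, Qh = 30.5433 kW


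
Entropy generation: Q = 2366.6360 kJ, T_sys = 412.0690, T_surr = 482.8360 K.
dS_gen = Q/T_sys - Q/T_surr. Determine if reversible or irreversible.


dS_sys = 2366.6360/412.0690 = 5.7433 kJ/K
dS_surr = -2366.6360/482.8360 = -4.9015 kJ/K
dS_gen = 5.7433 - 4.9015 = 0.8418 kJ/K (irreversible)

dS_gen = 0.8418 kJ/K, irreversible


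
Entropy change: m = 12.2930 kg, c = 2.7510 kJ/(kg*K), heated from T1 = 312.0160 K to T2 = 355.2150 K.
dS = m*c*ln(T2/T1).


T2/T1 = 1.1385
ln(T2/T1) = 0.1297
dS = 12.2930 * 2.7510 * 0.1297 = 4.3851 kJ/K

4.3851 kJ/K


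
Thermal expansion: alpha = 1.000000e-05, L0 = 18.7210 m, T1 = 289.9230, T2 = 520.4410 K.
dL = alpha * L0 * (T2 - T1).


dT = 230.5180 K
dL = 1.000000e-05 * 18.7210 * 230.5180 = 0.043155 m
L_final = 18.764155 m

dL = 0.043155 m


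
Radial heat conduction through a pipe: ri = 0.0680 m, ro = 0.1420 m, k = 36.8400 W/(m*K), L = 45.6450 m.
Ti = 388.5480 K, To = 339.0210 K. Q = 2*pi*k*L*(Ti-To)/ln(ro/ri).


dT = 49.5270 K
ln(ro/ri) = 0.7363
Q = 2*pi*36.8400*45.6450*49.5270 / 0.7363 = 710670.8605 W

710670.8605 W


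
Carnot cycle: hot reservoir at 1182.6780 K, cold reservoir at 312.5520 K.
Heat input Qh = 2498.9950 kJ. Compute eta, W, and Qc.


eta = 1 - 312.5520/1182.6780 = 0.7357
W = 0.7357 * 2498.9950 = 1838.5736 kJ
Qc = 2498.9950 - 1838.5736 = 660.4214 kJ

eta = 73.5725%, W = 1838.5736 kJ, Qc = 660.4214 kJ


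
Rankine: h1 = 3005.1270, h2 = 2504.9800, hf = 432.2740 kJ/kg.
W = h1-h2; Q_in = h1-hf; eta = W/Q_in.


W = 500.1470 kJ/kg
Q_in = 2572.8530 kJ/kg
eta = 0.1944 = 19.4394%

eta = 19.4394%


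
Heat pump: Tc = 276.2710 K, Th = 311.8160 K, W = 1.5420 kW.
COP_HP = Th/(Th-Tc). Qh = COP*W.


COP = 311.8160 / 35.5450 = 8.7724
Qh = 8.7724 * 1.5420 = 13.5271 kW

COP = 8.7724, Qh = 13.5271 kW


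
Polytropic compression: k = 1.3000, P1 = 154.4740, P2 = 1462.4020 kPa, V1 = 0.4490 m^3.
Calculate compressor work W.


(k-1)/k = 0.2308
(P2/P1)^exp = 1.6799
W = 4.3333 * 154.4740 * 0.4490 * (1.6799 - 1) = 204.3428 kJ

204.3428 kJ


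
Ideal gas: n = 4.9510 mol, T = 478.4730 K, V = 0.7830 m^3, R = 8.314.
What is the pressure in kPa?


P = nRT/V = 4.9510 * 8.314 * 478.4730 / 0.7830
= 19695.1994 / 0.7830 = 25153.5114 Pa = 25.1535 kPa

25.1535 kPa


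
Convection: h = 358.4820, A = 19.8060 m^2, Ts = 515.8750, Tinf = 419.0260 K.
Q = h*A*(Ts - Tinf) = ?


dT = 96.8490 K
Q = 358.4820 * 19.8060 * 96.8490 = 687637.0515 W

687637.0515 W


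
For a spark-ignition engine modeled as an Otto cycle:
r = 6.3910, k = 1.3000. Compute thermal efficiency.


r^(k-1) = 1.7445
eta = 1 - 1/1.7445 = 0.4268 = 42.6769%

42.6769%


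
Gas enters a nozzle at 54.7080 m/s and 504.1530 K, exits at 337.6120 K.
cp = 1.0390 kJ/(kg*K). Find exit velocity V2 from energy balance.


dT = 166.5410 K
2*cp*1000*dT = 346072.1980
V1^2 = 2992.9653
V2 = sqrt(349065.1633) = 590.8174 m/s

590.8174 m/s


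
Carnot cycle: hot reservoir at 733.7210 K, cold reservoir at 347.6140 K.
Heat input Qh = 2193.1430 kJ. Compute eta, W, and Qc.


eta = 1 - 347.6140/733.7210 = 0.5262
W = 0.5262 * 2193.1430 = 1154.1006 kJ
Qc = 2193.1430 - 1154.1006 = 1039.0424 kJ

eta = 52.6231%, W = 1154.1006 kJ, Qc = 1039.0424 kJ


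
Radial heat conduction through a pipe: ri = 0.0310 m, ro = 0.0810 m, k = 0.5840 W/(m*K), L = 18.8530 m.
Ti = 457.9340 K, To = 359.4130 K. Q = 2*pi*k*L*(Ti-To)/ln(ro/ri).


dT = 98.5210 K
ln(ro/ri) = 0.9605
Q = 2*pi*0.5840*18.8530*98.5210 / 0.9605 = 7096.1344 W

7096.1344 W


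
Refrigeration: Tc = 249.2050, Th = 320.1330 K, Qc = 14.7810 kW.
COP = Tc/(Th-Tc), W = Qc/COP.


COP = 249.2050 / 70.9280 = 3.5135
W = 14.7810 / 3.5135 = 4.2069 kW

COP = 3.5135, W = 4.2069 kW


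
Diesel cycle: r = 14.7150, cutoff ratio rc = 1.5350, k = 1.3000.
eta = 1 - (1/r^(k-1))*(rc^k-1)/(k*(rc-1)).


r^(k-1) = 2.2404
rc^k = 1.7456
eta = 0.5215 = 52.1511%

52.1511%


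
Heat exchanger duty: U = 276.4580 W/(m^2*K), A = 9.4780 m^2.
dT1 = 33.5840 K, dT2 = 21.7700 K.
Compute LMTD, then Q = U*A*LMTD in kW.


LMTD = 27.2515 K
Q = 276.4580 * 9.4780 * 27.2515 = 71406.3464 W = 71.4063 kW

71.4063 kW


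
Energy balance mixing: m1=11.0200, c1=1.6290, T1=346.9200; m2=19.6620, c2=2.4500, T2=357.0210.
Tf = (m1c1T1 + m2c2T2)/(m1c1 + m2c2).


num = 23426.1420
den = 66.1235
Tf = 354.2787 K

354.2787 K


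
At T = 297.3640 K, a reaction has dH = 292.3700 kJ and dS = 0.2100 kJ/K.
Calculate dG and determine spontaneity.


T*dS = 297.3640 * 0.2100 = 62.4464 kJ
dG = 292.3700 - 62.4464 = 229.9236 kJ (non-spontaneous)

dG = 229.9236 kJ, non-spontaneous


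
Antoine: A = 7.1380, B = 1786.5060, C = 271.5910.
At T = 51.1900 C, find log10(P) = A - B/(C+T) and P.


C+T = 322.7810
B/(C+T) = 5.5347
log10(P) = 7.1380 - 5.5347 = 1.6033
P = 10^1.6033 = 40.1115 mmHg

40.1115 mmHg


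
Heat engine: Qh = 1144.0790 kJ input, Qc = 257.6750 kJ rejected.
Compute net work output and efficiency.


W = 1144.0790 - 257.6750 = 886.4040 kJ
eta = 886.4040 / 1144.0790 = 0.7748 = 77.4775%

W = 886.4040 kJ, eta = 77.4775%


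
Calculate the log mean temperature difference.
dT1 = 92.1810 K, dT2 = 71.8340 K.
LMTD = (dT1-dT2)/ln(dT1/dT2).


dT1/dT2 = 1.2833
ln(dT1/dT2) = 0.2494
LMTD = 20.3470 / 0.2494 = 81.5851 K

81.5851 K


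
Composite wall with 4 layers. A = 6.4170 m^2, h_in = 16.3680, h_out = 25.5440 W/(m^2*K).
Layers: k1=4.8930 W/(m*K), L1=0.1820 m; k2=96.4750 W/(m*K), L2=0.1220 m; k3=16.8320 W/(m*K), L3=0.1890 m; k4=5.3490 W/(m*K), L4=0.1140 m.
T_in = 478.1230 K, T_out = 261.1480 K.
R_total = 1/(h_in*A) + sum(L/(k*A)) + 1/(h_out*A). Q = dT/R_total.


R_conv_in = 1/(16.3680*6.4170) = 0.0095
R_1 = 0.1820/(4.8930*6.4170) = 0.0058
R_2 = 0.1220/(96.4750*6.4170) = 0.0002
R_3 = 0.1890/(16.8320*6.4170) = 0.0017
R_4 = 0.1140/(5.3490*6.4170) = 0.0033
R_conv_out = 1/(25.5440*6.4170) = 0.0061
R_total = 0.0267 K/W
Q = 216.9750 / 0.0267 = 8130.6454 W

R_total = 0.0267 K/W, Q = 8130.6454 W


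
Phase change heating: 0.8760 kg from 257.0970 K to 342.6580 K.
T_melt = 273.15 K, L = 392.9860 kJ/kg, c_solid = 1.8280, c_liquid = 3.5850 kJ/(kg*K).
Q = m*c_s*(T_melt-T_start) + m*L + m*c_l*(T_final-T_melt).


Q1 (sensible, solid) = 0.8760 * 1.8280 * 16.0530 = 25.7061 kJ
Q2 (latent) = 0.8760 * 392.9860 = 344.2557 kJ
Q3 (sensible, liquid) = 0.8760 * 3.5850 * 69.5080 = 218.2871 kJ
Q_total = 588.2489 kJ

588.2489 kJ


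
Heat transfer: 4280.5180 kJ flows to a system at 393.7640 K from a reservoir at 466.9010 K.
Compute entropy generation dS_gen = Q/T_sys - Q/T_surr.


dS_sys = 4280.5180/393.7640 = 10.8708 kJ/K
dS_surr = -4280.5180/466.9010 = -9.1679 kJ/K
dS_gen = 10.8708 - 9.1679 = 1.7028 kJ/K (irreversible)

dS_gen = 1.7028 kJ/K, irreversible


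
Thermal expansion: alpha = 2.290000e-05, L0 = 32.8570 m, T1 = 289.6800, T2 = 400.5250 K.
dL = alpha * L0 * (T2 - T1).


dT = 110.8450 K
dL = 2.290000e-05 * 32.8570 * 110.8450 = 0.083403 m
L_final = 32.940403 m

dL = 0.083403 m


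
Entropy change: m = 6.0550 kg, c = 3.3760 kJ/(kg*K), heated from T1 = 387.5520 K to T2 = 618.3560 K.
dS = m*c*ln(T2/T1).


T2/T1 = 1.5955
ln(T2/T1) = 0.4672
dS = 6.0550 * 3.3760 * 0.4672 = 9.5506 kJ/K

9.5506 kJ/K


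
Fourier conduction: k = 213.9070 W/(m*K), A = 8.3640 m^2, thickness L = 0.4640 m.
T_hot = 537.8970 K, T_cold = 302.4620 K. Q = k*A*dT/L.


dT = 235.4350 K
Q = 213.9070 * 8.3640 * 235.4350 / 0.4640 = 907803.9465 W

907803.9465 W


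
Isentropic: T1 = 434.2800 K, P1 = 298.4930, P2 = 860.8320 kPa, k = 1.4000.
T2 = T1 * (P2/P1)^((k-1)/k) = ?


(k-1)/k = 0.2857
(P2/P1)^exp = 1.3534
T2 = 434.2800 * 1.3534 = 587.7517 K

587.7517 K


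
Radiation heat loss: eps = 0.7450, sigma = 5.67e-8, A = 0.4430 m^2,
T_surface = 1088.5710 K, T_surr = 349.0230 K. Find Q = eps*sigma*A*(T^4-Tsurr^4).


T^4 = 1.4042e+12
Tsurr^4 = 1.4839e+10
Q = 0.7450 * 5.67e-8 * 0.4430 * 1.3894e+12 = 25998.9669 W

25998.9669 W


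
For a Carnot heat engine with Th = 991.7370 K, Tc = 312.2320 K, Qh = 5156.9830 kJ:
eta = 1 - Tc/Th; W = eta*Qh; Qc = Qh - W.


eta = 1 - 312.2320/991.7370 = 0.6852
W = 0.6852 * 5156.9830 = 3533.3922 kJ
Qc = 5156.9830 - 3533.3922 = 1623.5908 kJ

eta = 68.5167%, W = 3533.3922 kJ, Qc = 1623.5908 kJ


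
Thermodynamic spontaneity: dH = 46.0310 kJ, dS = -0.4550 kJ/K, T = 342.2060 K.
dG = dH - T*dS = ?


T*dS = 342.2060 * -0.4550 = -155.7037 kJ
dG = 46.0310 + 155.7037 = 201.7347 kJ (non-spontaneous)

dG = 201.7347 kJ, non-spontaneous


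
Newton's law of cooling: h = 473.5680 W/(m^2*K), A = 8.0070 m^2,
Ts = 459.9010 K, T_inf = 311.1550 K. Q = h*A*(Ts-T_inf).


dT = 148.7460 K
Q = 473.5680 * 8.0070 * 148.7460 = 564023.8552 W

564023.8552 W


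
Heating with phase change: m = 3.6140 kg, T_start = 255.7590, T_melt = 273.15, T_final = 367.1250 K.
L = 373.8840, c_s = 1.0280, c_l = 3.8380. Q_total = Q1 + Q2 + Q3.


Q1 (sensible, solid) = 3.6140 * 1.0280 * 17.3910 = 64.6109 kJ
Q2 (latent) = 3.6140 * 373.8840 = 1351.2168 kJ
Q3 (sensible, liquid) = 3.6140 * 3.8380 * 93.9750 = 1303.4832 kJ
Q_total = 2719.3109 kJ

2719.3109 kJ


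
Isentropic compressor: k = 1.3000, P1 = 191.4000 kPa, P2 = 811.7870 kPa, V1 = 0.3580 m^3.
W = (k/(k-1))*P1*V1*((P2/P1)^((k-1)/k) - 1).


(k-1)/k = 0.2308
(P2/P1)^exp = 1.3958
W = 4.3333 * 191.4000 * 0.3580 * (1.3958 - 1) = 117.5082 kJ

117.5082 kJ


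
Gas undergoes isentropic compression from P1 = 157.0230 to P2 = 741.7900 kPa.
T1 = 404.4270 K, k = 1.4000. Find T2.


(k-1)/k = 0.2857
(P2/P1)^exp = 1.5583
T2 = 404.4270 * 1.5583 = 630.2347 K

630.2347 K


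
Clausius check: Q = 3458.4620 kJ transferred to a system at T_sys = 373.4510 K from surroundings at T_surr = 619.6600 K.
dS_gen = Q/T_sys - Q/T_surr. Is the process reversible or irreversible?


dS_sys = 3458.4620/373.4510 = 9.2608 kJ/K
dS_surr = -3458.4620/619.6600 = -5.5812 kJ/K
dS_gen = 9.2608 - 5.5812 = 3.6796 kJ/K (irreversible)

dS_gen = 3.6796 kJ/K, irreversible


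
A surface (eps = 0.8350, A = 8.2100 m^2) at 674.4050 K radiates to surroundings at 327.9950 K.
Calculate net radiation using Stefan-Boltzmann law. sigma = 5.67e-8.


T^4 = 2.0686e+11
Tsurr^4 = 1.1574e+10
Q = 0.8350 * 5.67e-8 * 8.2100 * 1.9529e+11 = 75908.7190 W

75908.7190 W


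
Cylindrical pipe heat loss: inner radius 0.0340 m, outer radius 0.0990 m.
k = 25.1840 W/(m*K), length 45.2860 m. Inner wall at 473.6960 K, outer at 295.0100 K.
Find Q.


dT = 178.6860 K
ln(ro/ri) = 1.0688
Q = 2*pi*25.1840*45.2860*178.6860 / 1.0688 = 1198061.6070 W

1198061.6070 W


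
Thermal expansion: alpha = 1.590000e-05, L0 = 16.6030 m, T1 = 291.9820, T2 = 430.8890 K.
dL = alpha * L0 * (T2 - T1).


dT = 138.9070 K
dL = 1.590000e-05 * 16.6030 * 138.9070 = 0.036670 m
L_final = 16.639670 m

dL = 0.036670 m


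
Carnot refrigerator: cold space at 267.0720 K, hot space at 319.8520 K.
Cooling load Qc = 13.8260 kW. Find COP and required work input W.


COP = 267.0720 / 52.7800 = 5.0601
W = 13.8260 / 5.0601 = 2.7324 kW

COP = 5.0601, W = 2.7324 kW


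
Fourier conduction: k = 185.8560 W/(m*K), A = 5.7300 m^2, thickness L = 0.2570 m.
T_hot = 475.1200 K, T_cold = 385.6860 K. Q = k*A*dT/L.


dT = 89.4340 K
Q = 185.8560 * 5.7300 * 89.4340 / 0.2570 = 370596.0107 W

370596.0107 W


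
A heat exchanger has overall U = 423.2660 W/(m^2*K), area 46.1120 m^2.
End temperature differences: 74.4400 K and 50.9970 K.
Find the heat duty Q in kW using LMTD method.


LMTD = 61.9814 K
Q = 423.2660 * 46.1120 * 61.9814 = 1209729.9532 W = 1209.7300 kW

1209.7300 kW


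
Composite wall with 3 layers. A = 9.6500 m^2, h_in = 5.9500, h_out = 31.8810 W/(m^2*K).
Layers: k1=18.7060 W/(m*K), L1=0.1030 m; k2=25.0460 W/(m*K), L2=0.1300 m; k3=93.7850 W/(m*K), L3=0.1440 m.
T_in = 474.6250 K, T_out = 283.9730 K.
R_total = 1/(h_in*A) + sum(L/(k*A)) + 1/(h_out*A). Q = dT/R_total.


R_conv_in = 1/(5.9500*9.6500) = 0.0174
R_1 = 0.1030/(18.7060*9.6500) = 0.0006
R_2 = 0.1300/(25.0460*9.6500) = 0.0005
R_3 = 0.1440/(93.7850*9.6500) = 0.0002
R_conv_out = 1/(31.8810*9.6500) = 0.0033
R_total = 0.0219 K/W
Q = 190.6520 / 0.0219 = 8691.9570 W

R_total = 0.0219 K/W, Q = 8691.9570 W


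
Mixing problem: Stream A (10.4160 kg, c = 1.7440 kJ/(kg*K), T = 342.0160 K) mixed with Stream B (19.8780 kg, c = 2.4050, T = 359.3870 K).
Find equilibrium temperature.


num = 23393.9600
den = 65.9721
Tf = 354.6039 K

354.6039 K


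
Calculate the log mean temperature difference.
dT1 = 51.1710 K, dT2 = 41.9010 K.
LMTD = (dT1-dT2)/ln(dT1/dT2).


dT1/dT2 = 1.2212
ln(dT1/dT2) = 0.1999
LMTD = 9.2700 / 0.1999 = 46.3817 K

46.3817 K


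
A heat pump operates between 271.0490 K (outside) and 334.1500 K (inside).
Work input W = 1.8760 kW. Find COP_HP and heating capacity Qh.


COP = 334.1500 / 63.1010 = 5.2955
Qh = 5.2955 * 1.8760 = 9.9343 kW

COP = 5.2955, Qh = 9.9343 kW


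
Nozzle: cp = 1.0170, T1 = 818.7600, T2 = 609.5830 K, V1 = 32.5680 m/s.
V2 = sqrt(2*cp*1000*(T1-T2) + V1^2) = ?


dT = 209.1770 K
2*cp*1000*dT = 425466.0180
V1^2 = 1060.6746
V2 = sqrt(426526.6926) = 653.0901 m/s

653.0901 m/s


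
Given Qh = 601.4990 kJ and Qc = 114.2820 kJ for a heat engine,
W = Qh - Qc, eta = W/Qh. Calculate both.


W = 601.4990 - 114.2820 = 487.2170 kJ
eta = 487.2170 / 601.4990 = 0.8100 = 81.0005%

W = 487.2170 kJ, eta = 81.0005%


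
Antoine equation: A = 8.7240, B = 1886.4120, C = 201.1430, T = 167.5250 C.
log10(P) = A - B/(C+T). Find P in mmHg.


C+T = 368.6680
B/(C+T) = 5.1168
log10(P) = 8.7240 - 5.1168 = 3.6072
P = 10^3.6072 = 4047.3298 mmHg

4047.3298 mmHg


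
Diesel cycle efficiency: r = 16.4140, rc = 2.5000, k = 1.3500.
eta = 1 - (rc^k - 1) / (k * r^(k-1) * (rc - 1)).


r^(k-1) = 2.6627
rc^k = 3.4452
eta = 0.5465 = 54.6507%

54.6507%


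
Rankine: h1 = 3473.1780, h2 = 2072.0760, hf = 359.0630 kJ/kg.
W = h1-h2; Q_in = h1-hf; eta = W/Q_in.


W = 1401.1020 kJ/kg
Q_in = 3114.1150 kJ/kg
eta = 0.4499 = 44.9920%

eta = 44.9920%


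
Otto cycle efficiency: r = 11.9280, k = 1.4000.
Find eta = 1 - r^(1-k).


r^(k-1) = 2.6954
eta = 1 - 1/2.6954 = 0.6290 = 62.9001%

62.9001%


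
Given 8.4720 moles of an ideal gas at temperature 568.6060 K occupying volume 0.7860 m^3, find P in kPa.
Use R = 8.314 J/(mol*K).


P = nRT/V = 8.4720 * 8.314 * 568.6060 / 0.7860
= 40050.4505 / 0.7860 = 50954.7716 Pa = 50.9548 kPa

50.9548 kPa


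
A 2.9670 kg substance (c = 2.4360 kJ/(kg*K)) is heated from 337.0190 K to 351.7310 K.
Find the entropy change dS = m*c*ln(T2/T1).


T2/T1 = 1.0437
ln(T2/T1) = 0.0427
dS = 2.9670 * 2.4360 * 0.0427 = 0.3088 kJ/K

0.3088 kJ/K


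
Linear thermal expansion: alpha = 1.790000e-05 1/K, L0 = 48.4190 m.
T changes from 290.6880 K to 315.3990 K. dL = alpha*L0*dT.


dT = 24.7110 K
dL = 1.790000e-05 * 48.4190 * 24.7110 = 0.021417 m
L_final = 48.440417 m

dL = 0.021417 m


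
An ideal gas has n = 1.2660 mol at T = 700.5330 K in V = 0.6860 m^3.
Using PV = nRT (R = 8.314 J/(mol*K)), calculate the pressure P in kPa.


P = nRT/V = 1.2660 * 8.314 * 700.5330 / 0.6860
= 7373.4769 / 0.6860 = 10748.5086 Pa = 10.7485 kPa

10.7485 kPa


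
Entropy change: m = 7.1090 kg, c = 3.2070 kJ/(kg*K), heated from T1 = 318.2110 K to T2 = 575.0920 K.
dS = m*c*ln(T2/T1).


T2/T1 = 1.8073
ln(T2/T1) = 0.5918
dS = 7.1090 * 3.2070 * 0.5918 = 13.4925 kJ/K

13.4925 kJ/K


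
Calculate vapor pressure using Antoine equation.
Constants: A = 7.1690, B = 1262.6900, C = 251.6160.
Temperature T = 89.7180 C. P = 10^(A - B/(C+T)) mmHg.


C+T = 341.3340
B/(C+T) = 3.6993
log10(P) = 7.1690 - 3.6993 = 3.4697
P = 10^3.4697 = 2949.3079 mmHg

2949.3079 mmHg


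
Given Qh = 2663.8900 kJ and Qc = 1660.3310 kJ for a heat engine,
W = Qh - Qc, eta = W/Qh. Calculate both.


W = 2663.8900 - 1660.3310 = 1003.5590 kJ
eta = 1003.5590 / 2663.8900 = 0.3767 = 37.6727%

W = 1003.5590 kJ, eta = 37.6727%


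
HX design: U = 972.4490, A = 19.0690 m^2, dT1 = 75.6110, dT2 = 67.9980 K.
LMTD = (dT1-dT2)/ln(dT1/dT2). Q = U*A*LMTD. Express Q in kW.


LMTD = 71.7372 K
Q = 972.4490 * 19.0690 * 71.7372 = 1330267.8354 W = 1330.2678 kW

1330.2678 kW


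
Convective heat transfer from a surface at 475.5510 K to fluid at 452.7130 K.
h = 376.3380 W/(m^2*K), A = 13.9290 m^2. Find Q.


dT = 22.8380 K
Q = 376.3380 * 13.9290 * 22.8380 = 119717.0701 W

119717.0701 W


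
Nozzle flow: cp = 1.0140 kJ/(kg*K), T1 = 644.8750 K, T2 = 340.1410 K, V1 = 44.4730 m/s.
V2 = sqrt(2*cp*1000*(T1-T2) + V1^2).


dT = 304.7340 K
2*cp*1000*dT = 618000.5520
V1^2 = 1977.8477
V2 = sqrt(619978.3997) = 787.3871 m/s

787.3871 m/s


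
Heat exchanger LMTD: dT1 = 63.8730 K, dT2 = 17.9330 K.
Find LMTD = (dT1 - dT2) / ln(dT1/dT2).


dT1/dT2 = 3.5618
ln(dT1/dT2) = 1.2703
LMTD = 45.9400 / 1.2703 = 36.1660 K

36.1660 K


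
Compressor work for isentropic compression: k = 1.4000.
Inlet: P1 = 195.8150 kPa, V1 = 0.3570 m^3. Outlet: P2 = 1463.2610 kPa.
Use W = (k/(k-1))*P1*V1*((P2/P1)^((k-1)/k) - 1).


(k-1)/k = 0.2857
(P2/P1)^exp = 1.7765
W = 3.5000 * 195.8150 * 0.3570 * (1.7765 - 1) = 189.9862 kJ

189.9862 kJ


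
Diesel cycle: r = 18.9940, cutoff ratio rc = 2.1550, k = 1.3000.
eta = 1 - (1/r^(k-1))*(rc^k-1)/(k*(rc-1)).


r^(k-1) = 2.4187
rc^k = 2.7132
eta = 0.5283 = 52.8266%

52.8266%


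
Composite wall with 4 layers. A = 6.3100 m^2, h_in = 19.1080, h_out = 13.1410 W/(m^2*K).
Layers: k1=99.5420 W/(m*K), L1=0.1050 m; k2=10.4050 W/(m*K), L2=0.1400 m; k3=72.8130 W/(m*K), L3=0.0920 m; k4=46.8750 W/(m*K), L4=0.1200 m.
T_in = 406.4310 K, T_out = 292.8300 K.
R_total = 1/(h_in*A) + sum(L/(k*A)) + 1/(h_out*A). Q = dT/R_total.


R_conv_in = 1/(19.1080*6.3100) = 0.0083
R_1 = 0.1050/(99.5420*6.3100) = 0.0002
R_2 = 0.1400/(10.4050*6.3100) = 0.0021
R_3 = 0.0920/(72.8130*6.3100) = 0.0002
R_4 = 0.1200/(46.8750*6.3100) = 0.0004
R_conv_out = 1/(13.1410*6.3100) = 0.0121
R_total = 0.0233 K/W
Q = 113.6010 / 0.0233 = 4884.1429 W

R_total = 0.0233 K/W, Q = 4884.1429 W
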